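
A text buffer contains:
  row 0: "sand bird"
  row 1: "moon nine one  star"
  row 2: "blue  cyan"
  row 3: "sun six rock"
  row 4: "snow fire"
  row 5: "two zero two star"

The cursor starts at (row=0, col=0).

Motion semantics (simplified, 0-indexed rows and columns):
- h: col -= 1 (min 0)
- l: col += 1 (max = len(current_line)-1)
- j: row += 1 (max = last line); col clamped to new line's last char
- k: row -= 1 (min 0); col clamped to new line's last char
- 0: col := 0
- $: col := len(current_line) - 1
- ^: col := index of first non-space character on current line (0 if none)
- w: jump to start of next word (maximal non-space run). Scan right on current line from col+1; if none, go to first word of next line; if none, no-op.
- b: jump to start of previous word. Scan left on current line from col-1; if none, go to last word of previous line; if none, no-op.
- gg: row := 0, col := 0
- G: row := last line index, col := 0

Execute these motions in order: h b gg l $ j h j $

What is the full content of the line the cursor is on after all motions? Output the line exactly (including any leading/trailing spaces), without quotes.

Answer: blue  cyan

Derivation:
After 1 (h): row=0 col=0 char='s'
After 2 (b): row=0 col=0 char='s'
After 3 (gg): row=0 col=0 char='s'
After 4 (l): row=0 col=1 char='a'
After 5 ($): row=0 col=8 char='d'
After 6 (j): row=1 col=8 char='e'
After 7 (h): row=1 col=7 char='n'
After 8 (j): row=2 col=7 char='y'
After 9 ($): row=2 col=9 char='n'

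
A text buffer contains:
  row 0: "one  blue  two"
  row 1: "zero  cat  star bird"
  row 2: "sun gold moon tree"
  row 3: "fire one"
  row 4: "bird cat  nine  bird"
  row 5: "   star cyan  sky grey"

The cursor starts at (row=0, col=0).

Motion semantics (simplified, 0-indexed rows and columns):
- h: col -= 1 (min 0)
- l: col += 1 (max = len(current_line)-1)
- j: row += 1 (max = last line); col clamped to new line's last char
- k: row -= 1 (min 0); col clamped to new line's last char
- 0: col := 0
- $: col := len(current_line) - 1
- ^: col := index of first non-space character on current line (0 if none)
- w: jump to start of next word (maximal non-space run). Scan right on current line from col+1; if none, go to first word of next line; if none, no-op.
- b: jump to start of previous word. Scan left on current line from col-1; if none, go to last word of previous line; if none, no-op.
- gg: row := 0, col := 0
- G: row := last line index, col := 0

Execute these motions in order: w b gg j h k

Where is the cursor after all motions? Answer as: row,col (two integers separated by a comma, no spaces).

After 1 (w): row=0 col=5 char='b'
After 2 (b): row=0 col=0 char='o'
After 3 (gg): row=0 col=0 char='o'
After 4 (j): row=1 col=0 char='z'
After 5 (h): row=1 col=0 char='z'
After 6 (k): row=0 col=0 char='o'

Answer: 0,0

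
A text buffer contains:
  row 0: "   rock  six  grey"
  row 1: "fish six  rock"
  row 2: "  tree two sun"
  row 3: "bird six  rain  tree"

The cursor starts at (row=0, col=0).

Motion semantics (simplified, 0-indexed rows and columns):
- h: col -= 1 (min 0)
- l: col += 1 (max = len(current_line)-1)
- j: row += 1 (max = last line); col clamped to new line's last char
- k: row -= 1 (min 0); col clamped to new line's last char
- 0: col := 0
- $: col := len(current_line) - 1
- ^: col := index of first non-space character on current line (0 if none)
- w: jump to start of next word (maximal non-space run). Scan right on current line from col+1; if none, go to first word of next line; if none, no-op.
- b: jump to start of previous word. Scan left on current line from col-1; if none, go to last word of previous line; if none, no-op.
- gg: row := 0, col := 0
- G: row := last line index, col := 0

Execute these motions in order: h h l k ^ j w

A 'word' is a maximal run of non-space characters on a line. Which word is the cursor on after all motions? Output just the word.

After 1 (h): row=0 col=0 char='_'
After 2 (h): row=0 col=0 char='_'
After 3 (l): row=0 col=1 char='_'
After 4 (k): row=0 col=1 char='_'
After 5 (^): row=0 col=3 char='r'
After 6 (j): row=1 col=3 char='h'
After 7 (w): row=1 col=5 char='s'

Answer: six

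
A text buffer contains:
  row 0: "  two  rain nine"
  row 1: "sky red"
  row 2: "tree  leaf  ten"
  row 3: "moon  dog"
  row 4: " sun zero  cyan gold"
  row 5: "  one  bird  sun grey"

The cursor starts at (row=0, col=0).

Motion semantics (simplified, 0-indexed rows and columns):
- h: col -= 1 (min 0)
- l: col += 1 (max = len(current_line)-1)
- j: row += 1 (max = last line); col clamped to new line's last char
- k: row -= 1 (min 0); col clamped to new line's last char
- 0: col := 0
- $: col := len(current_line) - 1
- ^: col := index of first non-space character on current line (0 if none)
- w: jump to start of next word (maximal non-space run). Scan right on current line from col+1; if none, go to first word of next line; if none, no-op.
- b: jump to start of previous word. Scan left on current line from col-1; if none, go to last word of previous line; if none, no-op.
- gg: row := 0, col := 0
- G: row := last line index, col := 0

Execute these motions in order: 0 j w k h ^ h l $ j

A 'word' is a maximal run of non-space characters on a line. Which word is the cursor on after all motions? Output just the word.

After 1 (0): row=0 col=0 char='_'
After 2 (j): row=1 col=0 char='s'
After 3 (w): row=1 col=4 char='r'
After 4 (k): row=0 col=4 char='o'
After 5 (h): row=0 col=3 char='w'
After 6 (^): row=0 col=2 char='t'
After 7 (h): row=0 col=1 char='_'
After 8 (l): row=0 col=2 char='t'
After 9 ($): row=0 col=15 char='e'
After 10 (j): row=1 col=6 char='d'

Answer: red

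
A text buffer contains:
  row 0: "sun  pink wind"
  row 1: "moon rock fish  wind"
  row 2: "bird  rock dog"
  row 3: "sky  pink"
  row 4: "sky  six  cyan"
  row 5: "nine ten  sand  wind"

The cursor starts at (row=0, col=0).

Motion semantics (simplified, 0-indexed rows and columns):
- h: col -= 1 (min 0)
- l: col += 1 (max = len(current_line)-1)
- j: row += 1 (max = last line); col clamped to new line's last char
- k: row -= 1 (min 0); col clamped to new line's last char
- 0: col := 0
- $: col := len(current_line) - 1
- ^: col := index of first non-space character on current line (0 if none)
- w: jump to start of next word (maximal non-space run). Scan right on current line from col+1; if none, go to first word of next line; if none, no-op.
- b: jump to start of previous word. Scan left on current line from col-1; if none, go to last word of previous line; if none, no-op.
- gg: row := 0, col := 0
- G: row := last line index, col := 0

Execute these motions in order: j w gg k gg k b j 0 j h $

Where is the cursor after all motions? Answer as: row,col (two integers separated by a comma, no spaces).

After 1 (j): row=1 col=0 char='m'
After 2 (w): row=1 col=5 char='r'
After 3 (gg): row=0 col=0 char='s'
After 4 (k): row=0 col=0 char='s'
After 5 (gg): row=0 col=0 char='s'
After 6 (k): row=0 col=0 char='s'
After 7 (b): row=0 col=0 char='s'
After 8 (j): row=1 col=0 char='m'
After 9 (0): row=1 col=0 char='m'
After 10 (j): row=2 col=0 char='b'
After 11 (h): row=2 col=0 char='b'
After 12 ($): row=2 col=13 char='g'

Answer: 2,13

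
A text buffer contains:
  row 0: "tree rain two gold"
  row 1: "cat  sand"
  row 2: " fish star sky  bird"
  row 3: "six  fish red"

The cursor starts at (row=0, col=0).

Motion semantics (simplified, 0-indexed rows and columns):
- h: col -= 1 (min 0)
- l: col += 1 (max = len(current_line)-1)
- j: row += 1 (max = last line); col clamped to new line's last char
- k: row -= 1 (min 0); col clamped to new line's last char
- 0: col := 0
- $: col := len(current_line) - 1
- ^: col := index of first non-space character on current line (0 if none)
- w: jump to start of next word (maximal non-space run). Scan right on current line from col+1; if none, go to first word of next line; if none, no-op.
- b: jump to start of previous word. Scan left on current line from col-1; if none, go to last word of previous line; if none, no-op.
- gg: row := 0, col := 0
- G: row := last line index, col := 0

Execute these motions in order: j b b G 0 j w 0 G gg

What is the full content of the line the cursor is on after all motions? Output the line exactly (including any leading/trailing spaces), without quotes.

Answer: tree rain two gold

Derivation:
After 1 (j): row=1 col=0 char='c'
After 2 (b): row=0 col=14 char='g'
After 3 (b): row=0 col=10 char='t'
After 4 (G): row=3 col=0 char='s'
After 5 (0): row=3 col=0 char='s'
After 6 (j): row=3 col=0 char='s'
After 7 (w): row=3 col=5 char='f'
After 8 (0): row=3 col=0 char='s'
After 9 (G): row=3 col=0 char='s'
After 10 (gg): row=0 col=0 char='t'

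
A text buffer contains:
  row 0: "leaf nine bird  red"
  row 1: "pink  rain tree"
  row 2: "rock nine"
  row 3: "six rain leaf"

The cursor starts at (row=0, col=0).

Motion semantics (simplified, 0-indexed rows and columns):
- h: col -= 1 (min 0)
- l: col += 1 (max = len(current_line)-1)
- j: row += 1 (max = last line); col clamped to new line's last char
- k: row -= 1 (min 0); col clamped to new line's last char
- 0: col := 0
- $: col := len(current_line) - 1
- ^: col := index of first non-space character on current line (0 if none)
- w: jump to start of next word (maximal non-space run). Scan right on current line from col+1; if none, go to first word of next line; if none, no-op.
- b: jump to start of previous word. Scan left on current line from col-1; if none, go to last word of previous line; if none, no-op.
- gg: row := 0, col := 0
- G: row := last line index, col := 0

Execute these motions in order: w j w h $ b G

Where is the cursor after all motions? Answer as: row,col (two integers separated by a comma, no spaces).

Answer: 3,0

Derivation:
After 1 (w): row=0 col=5 char='n'
After 2 (j): row=1 col=5 char='_'
After 3 (w): row=1 col=6 char='r'
After 4 (h): row=1 col=5 char='_'
After 5 ($): row=1 col=14 char='e'
After 6 (b): row=1 col=11 char='t'
After 7 (G): row=3 col=0 char='s'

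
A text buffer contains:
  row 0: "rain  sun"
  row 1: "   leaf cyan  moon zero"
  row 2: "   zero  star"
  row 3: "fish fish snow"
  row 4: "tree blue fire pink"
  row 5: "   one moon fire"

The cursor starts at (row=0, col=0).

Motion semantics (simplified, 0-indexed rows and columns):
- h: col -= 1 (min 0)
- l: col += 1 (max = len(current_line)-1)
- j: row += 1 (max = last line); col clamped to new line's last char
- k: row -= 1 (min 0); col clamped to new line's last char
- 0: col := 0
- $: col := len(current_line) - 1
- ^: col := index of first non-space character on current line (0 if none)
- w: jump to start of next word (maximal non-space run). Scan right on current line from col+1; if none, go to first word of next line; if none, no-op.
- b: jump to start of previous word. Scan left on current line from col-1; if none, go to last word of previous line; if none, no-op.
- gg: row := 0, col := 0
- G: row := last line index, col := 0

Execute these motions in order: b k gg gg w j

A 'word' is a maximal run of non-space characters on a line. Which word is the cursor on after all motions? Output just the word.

Answer: leaf

Derivation:
After 1 (b): row=0 col=0 char='r'
After 2 (k): row=0 col=0 char='r'
After 3 (gg): row=0 col=0 char='r'
After 4 (gg): row=0 col=0 char='r'
After 5 (w): row=0 col=6 char='s'
After 6 (j): row=1 col=6 char='f'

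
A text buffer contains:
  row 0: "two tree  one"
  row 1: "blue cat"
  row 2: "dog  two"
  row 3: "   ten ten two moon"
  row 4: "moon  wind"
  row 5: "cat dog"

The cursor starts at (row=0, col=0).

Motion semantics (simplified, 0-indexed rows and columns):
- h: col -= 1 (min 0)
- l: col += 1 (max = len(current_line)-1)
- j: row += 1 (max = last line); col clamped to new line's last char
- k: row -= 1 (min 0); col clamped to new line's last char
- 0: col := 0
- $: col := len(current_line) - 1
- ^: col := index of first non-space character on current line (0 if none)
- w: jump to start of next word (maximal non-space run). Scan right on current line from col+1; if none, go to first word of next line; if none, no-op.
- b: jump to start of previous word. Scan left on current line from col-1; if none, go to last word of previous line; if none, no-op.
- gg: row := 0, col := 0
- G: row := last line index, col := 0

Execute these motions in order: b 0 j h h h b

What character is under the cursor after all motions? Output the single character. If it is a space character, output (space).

Answer: o

Derivation:
After 1 (b): row=0 col=0 char='t'
After 2 (0): row=0 col=0 char='t'
After 3 (j): row=1 col=0 char='b'
After 4 (h): row=1 col=0 char='b'
After 5 (h): row=1 col=0 char='b'
After 6 (h): row=1 col=0 char='b'
After 7 (b): row=0 col=10 char='o'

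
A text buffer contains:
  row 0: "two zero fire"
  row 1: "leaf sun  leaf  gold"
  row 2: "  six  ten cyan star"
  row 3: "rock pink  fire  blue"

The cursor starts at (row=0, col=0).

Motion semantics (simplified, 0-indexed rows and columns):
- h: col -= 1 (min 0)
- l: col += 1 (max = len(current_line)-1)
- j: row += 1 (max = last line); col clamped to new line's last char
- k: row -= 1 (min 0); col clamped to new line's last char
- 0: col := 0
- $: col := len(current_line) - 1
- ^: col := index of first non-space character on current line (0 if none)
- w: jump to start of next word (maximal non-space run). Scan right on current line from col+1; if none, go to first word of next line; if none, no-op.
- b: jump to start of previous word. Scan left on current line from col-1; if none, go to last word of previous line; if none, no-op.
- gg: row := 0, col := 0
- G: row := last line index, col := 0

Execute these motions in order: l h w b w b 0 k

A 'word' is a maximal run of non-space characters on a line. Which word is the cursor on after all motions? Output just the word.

Answer: two

Derivation:
After 1 (l): row=0 col=1 char='w'
After 2 (h): row=0 col=0 char='t'
After 3 (w): row=0 col=4 char='z'
After 4 (b): row=0 col=0 char='t'
After 5 (w): row=0 col=4 char='z'
After 6 (b): row=0 col=0 char='t'
After 7 (0): row=0 col=0 char='t'
After 8 (k): row=0 col=0 char='t'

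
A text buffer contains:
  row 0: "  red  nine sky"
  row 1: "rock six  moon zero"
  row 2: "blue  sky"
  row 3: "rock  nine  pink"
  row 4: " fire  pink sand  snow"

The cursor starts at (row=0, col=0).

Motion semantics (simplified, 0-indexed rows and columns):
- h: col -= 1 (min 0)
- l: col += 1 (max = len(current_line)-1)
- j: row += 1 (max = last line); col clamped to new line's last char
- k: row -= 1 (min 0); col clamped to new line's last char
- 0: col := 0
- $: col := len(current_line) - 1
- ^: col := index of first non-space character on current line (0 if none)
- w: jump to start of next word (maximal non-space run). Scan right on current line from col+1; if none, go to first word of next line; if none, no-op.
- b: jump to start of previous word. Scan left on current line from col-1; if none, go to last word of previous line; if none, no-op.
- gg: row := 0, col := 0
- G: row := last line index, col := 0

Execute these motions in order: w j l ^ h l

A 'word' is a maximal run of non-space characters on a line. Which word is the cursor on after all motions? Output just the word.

After 1 (w): row=0 col=2 char='r'
After 2 (j): row=1 col=2 char='c'
After 3 (l): row=1 col=3 char='k'
After 4 (^): row=1 col=0 char='r'
After 5 (h): row=1 col=0 char='r'
After 6 (l): row=1 col=1 char='o'

Answer: rock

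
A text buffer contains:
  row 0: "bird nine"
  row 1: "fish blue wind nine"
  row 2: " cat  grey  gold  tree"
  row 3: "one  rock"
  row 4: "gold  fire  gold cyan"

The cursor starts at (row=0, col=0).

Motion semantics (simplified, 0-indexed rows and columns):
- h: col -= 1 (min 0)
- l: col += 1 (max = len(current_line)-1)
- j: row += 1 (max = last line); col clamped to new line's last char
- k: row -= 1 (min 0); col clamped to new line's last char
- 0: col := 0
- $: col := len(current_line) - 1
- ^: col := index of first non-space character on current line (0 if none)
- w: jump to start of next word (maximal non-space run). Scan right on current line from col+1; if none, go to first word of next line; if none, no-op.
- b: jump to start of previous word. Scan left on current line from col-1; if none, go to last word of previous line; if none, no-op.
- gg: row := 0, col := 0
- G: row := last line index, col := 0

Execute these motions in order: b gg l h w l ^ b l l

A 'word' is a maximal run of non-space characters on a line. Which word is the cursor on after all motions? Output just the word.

After 1 (b): row=0 col=0 char='b'
After 2 (gg): row=0 col=0 char='b'
After 3 (l): row=0 col=1 char='i'
After 4 (h): row=0 col=0 char='b'
After 5 (w): row=0 col=5 char='n'
After 6 (l): row=0 col=6 char='i'
After 7 (^): row=0 col=0 char='b'
After 8 (b): row=0 col=0 char='b'
After 9 (l): row=0 col=1 char='i'
After 10 (l): row=0 col=2 char='r'

Answer: bird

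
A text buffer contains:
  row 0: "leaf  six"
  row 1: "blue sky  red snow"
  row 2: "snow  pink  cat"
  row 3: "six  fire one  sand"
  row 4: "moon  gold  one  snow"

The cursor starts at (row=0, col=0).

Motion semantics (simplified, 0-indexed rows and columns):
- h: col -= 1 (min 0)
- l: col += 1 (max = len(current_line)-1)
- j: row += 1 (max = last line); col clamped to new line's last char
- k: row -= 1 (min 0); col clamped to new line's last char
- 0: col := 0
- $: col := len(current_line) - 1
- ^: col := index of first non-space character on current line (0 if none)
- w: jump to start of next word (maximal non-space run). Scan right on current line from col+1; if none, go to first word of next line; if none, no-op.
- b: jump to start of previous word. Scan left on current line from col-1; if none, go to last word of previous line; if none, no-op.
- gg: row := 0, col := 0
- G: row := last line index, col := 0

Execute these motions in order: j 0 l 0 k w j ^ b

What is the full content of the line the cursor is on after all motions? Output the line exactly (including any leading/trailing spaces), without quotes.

Answer: leaf  six

Derivation:
After 1 (j): row=1 col=0 char='b'
After 2 (0): row=1 col=0 char='b'
After 3 (l): row=1 col=1 char='l'
After 4 (0): row=1 col=0 char='b'
After 5 (k): row=0 col=0 char='l'
After 6 (w): row=0 col=6 char='s'
After 7 (j): row=1 col=6 char='k'
After 8 (^): row=1 col=0 char='b'
After 9 (b): row=0 col=6 char='s'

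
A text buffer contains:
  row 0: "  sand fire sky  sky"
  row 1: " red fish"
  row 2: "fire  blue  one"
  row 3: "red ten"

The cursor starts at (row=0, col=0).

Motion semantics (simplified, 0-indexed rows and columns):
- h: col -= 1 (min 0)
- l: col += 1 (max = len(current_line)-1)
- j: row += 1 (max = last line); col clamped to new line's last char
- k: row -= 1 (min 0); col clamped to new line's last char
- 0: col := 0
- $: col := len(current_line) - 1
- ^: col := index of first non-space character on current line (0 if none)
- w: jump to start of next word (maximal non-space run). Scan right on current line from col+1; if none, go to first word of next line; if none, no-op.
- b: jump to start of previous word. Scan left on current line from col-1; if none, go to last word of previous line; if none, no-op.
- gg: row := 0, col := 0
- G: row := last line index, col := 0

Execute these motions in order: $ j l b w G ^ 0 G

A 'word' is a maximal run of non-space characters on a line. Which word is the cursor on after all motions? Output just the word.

After 1 ($): row=0 col=19 char='y'
After 2 (j): row=1 col=8 char='h'
After 3 (l): row=1 col=8 char='h'
After 4 (b): row=1 col=5 char='f'
After 5 (w): row=2 col=0 char='f'
After 6 (G): row=3 col=0 char='r'
After 7 (^): row=3 col=0 char='r'
After 8 (0): row=3 col=0 char='r'
After 9 (G): row=3 col=0 char='r'

Answer: red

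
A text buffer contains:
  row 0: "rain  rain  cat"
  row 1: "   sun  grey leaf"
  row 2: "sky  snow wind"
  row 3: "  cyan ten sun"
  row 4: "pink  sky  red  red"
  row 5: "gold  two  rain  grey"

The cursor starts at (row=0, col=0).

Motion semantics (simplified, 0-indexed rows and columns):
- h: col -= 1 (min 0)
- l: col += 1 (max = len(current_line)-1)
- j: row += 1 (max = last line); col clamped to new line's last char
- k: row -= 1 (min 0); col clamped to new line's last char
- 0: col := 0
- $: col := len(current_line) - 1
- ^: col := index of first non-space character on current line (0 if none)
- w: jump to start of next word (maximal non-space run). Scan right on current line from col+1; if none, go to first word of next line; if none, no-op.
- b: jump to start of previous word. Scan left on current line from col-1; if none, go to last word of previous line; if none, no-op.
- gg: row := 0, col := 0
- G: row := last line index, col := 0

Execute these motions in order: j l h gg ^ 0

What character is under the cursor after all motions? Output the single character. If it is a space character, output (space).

Answer: r

Derivation:
After 1 (j): row=1 col=0 char='_'
After 2 (l): row=1 col=1 char='_'
After 3 (h): row=1 col=0 char='_'
After 4 (gg): row=0 col=0 char='r'
After 5 (^): row=0 col=0 char='r'
After 6 (0): row=0 col=0 char='r'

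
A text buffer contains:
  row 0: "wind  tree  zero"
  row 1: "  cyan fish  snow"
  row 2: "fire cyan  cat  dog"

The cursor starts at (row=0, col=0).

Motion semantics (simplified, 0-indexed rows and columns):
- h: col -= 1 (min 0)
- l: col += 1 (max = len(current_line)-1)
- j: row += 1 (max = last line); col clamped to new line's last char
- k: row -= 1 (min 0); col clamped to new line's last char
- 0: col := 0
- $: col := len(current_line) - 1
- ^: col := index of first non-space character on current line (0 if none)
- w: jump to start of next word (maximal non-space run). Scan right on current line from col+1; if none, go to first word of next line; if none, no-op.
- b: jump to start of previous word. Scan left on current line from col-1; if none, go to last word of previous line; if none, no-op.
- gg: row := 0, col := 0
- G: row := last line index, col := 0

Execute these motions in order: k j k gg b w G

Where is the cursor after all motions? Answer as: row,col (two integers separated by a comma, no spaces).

After 1 (k): row=0 col=0 char='w'
After 2 (j): row=1 col=0 char='_'
After 3 (k): row=0 col=0 char='w'
After 4 (gg): row=0 col=0 char='w'
After 5 (b): row=0 col=0 char='w'
After 6 (w): row=0 col=6 char='t'
After 7 (G): row=2 col=0 char='f'

Answer: 2,0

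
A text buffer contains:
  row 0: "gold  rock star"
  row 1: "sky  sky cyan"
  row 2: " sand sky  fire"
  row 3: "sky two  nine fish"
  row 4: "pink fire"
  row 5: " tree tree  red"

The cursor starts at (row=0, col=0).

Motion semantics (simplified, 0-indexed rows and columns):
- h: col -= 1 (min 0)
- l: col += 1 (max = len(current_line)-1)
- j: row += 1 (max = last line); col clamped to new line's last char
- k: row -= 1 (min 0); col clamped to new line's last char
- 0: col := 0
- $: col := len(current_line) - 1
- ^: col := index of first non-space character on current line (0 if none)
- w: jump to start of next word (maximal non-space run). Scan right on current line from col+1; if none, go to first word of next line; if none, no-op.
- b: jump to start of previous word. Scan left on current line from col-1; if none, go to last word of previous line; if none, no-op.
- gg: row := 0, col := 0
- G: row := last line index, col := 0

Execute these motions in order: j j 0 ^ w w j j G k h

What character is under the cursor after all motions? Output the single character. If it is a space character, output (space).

Answer: p

Derivation:
After 1 (j): row=1 col=0 char='s'
After 2 (j): row=2 col=0 char='_'
After 3 (0): row=2 col=0 char='_'
After 4 (^): row=2 col=1 char='s'
After 5 (w): row=2 col=6 char='s'
After 6 (w): row=2 col=11 char='f'
After 7 (j): row=3 col=11 char='n'
After 8 (j): row=4 col=8 char='e'
After 9 (G): row=5 col=0 char='_'
After 10 (k): row=4 col=0 char='p'
After 11 (h): row=4 col=0 char='p'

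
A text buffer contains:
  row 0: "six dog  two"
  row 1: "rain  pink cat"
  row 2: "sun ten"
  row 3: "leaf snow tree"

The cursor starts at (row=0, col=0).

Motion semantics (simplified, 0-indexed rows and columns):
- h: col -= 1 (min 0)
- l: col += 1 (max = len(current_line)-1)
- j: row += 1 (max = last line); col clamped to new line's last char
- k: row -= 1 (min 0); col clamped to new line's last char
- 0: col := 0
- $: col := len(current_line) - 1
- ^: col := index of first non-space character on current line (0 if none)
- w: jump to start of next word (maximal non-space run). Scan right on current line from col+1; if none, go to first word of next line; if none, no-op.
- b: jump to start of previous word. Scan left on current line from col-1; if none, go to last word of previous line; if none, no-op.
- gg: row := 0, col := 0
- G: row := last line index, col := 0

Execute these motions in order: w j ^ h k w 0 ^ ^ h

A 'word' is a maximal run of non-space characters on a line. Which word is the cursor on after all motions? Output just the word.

Answer: six

Derivation:
After 1 (w): row=0 col=4 char='d'
After 2 (j): row=1 col=4 char='_'
After 3 (^): row=1 col=0 char='r'
After 4 (h): row=1 col=0 char='r'
After 5 (k): row=0 col=0 char='s'
After 6 (w): row=0 col=4 char='d'
After 7 (0): row=0 col=0 char='s'
After 8 (^): row=0 col=0 char='s'
After 9 (^): row=0 col=0 char='s'
After 10 (h): row=0 col=0 char='s'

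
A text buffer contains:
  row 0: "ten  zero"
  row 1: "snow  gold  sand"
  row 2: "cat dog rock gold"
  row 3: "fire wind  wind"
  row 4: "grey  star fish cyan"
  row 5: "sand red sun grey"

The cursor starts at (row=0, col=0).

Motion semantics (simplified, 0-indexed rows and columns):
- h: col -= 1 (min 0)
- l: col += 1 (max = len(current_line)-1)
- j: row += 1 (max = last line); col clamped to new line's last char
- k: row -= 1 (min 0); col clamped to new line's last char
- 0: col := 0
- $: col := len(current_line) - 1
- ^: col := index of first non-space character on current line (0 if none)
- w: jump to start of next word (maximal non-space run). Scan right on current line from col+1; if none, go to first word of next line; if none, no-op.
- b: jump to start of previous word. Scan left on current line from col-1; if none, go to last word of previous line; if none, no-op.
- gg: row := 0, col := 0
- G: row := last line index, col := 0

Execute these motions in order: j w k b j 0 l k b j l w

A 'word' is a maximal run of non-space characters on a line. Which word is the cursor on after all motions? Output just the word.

After 1 (j): row=1 col=0 char='s'
After 2 (w): row=1 col=6 char='g'
After 3 (k): row=0 col=6 char='e'
After 4 (b): row=0 col=5 char='z'
After 5 (j): row=1 col=5 char='_'
After 6 (0): row=1 col=0 char='s'
After 7 (l): row=1 col=1 char='n'
After 8 (k): row=0 col=1 char='e'
After 9 (b): row=0 col=0 char='t'
After 10 (j): row=1 col=0 char='s'
After 11 (l): row=1 col=1 char='n'
After 12 (w): row=1 col=6 char='g'

Answer: gold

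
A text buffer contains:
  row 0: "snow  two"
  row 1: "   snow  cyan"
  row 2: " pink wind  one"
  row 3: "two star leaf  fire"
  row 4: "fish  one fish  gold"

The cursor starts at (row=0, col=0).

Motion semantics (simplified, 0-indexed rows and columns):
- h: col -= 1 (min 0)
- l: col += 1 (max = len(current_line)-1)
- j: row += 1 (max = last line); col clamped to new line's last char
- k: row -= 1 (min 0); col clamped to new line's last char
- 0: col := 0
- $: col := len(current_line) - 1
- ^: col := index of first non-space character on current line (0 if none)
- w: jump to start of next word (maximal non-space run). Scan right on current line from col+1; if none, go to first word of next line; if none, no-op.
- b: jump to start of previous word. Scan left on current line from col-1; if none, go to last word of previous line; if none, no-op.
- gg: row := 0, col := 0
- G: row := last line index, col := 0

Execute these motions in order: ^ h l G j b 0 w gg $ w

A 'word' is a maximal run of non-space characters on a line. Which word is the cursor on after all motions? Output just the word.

After 1 (^): row=0 col=0 char='s'
After 2 (h): row=0 col=0 char='s'
After 3 (l): row=0 col=1 char='n'
After 4 (G): row=4 col=0 char='f'
After 5 (j): row=4 col=0 char='f'
After 6 (b): row=3 col=15 char='f'
After 7 (0): row=3 col=0 char='t'
After 8 (w): row=3 col=4 char='s'
After 9 (gg): row=0 col=0 char='s'
After 10 ($): row=0 col=8 char='o'
After 11 (w): row=1 col=3 char='s'

Answer: snow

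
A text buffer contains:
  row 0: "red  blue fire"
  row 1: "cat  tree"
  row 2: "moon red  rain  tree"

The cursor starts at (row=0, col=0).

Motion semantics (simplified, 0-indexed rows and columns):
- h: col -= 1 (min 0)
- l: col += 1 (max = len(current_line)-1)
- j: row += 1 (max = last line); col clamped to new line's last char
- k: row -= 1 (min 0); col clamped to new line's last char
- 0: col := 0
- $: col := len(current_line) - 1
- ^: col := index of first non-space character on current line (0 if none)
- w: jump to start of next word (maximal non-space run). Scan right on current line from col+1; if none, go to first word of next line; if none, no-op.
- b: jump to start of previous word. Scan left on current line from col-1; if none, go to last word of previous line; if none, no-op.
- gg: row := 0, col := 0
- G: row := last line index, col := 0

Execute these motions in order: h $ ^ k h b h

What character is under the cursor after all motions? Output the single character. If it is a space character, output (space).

After 1 (h): row=0 col=0 char='r'
After 2 ($): row=0 col=13 char='e'
After 3 (^): row=0 col=0 char='r'
After 4 (k): row=0 col=0 char='r'
After 5 (h): row=0 col=0 char='r'
After 6 (b): row=0 col=0 char='r'
After 7 (h): row=0 col=0 char='r'

Answer: r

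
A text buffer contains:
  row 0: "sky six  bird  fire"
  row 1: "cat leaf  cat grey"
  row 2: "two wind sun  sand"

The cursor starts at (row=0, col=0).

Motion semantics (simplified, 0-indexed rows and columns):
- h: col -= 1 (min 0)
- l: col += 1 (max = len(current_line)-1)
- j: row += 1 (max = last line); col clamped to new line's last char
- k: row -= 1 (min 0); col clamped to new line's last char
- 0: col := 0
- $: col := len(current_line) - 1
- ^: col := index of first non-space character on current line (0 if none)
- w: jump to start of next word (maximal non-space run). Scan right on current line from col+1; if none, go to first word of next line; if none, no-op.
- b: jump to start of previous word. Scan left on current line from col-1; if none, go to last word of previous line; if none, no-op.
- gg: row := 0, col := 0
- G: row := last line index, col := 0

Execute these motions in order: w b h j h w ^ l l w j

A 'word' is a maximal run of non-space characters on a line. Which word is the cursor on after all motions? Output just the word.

After 1 (w): row=0 col=4 char='s'
After 2 (b): row=0 col=0 char='s'
After 3 (h): row=0 col=0 char='s'
After 4 (j): row=1 col=0 char='c'
After 5 (h): row=1 col=0 char='c'
After 6 (w): row=1 col=4 char='l'
After 7 (^): row=1 col=0 char='c'
After 8 (l): row=1 col=1 char='a'
After 9 (l): row=1 col=2 char='t'
After 10 (w): row=1 col=4 char='l'
After 11 (j): row=2 col=4 char='w'

Answer: wind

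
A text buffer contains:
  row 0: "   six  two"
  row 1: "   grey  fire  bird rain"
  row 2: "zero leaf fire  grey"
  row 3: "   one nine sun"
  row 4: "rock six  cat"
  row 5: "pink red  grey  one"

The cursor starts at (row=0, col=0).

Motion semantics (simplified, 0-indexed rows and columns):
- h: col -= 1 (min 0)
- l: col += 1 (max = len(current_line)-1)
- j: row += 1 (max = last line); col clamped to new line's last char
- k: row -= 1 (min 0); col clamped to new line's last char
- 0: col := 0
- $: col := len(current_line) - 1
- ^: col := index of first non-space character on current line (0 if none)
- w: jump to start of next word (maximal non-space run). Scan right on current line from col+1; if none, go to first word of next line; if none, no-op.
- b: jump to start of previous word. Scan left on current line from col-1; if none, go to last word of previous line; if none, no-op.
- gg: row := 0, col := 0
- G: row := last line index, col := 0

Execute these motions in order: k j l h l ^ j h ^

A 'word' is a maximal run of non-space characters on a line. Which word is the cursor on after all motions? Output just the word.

Answer: zero

Derivation:
After 1 (k): row=0 col=0 char='_'
After 2 (j): row=1 col=0 char='_'
After 3 (l): row=1 col=1 char='_'
After 4 (h): row=1 col=0 char='_'
After 5 (l): row=1 col=1 char='_'
After 6 (^): row=1 col=3 char='g'
After 7 (j): row=2 col=3 char='o'
After 8 (h): row=2 col=2 char='r'
After 9 (^): row=2 col=0 char='z'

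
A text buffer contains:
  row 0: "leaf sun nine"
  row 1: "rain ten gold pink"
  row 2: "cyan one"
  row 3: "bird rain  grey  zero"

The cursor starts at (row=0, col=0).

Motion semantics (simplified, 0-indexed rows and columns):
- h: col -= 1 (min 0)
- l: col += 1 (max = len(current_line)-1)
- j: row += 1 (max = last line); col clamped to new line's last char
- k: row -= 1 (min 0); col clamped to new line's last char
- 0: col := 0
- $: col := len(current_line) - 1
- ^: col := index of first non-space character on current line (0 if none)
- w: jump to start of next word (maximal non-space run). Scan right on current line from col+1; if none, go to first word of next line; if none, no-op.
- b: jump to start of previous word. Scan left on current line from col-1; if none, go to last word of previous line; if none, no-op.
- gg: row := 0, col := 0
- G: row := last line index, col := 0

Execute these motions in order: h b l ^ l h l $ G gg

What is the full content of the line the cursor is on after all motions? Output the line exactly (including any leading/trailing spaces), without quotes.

Answer: leaf sun nine

Derivation:
After 1 (h): row=0 col=0 char='l'
After 2 (b): row=0 col=0 char='l'
After 3 (l): row=0 col=1 char='e'
After 4 (^): row=0 col=0 char='l'
After 5 (l): row=0 col=1 char='e'
After 6 (h): row=0 col=0 char='l'
After 7 (l): row=0 col=1 char='e'
After 8 ($): row=0 col=12 char='e'
After 9 (G): row=3 col=0 char='b'
After 10 (gg): row=0 col=0 char='l'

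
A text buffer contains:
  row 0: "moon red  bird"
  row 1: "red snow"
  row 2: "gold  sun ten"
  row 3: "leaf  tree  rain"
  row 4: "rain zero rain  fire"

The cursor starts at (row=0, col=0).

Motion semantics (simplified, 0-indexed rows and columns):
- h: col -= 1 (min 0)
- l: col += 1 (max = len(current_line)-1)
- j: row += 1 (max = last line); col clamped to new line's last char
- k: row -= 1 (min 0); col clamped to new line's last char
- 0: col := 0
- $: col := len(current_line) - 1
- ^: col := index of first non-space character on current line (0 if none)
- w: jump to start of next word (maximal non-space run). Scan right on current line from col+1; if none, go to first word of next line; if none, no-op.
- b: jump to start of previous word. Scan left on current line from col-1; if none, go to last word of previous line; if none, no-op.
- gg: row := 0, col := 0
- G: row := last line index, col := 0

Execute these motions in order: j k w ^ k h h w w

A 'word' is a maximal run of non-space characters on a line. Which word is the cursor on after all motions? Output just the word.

After 1 (j): row=1 col=0 char='r'
After 2 (k): row=0 col=0 char='m'
After 3 (w): row=0 col=5 char='r'
After 4 (^): row=0 col=0 char='m'
After 5 (k): row=0 col=0 char='m'
After 6 (h): row=0 col=0 char='m'
After 7 (h): row=0 col=0 char='m'
After 8 (w): row=0 col=5 char='r'
After 9 (w): row=0 col=10 char='b'

Answer: bird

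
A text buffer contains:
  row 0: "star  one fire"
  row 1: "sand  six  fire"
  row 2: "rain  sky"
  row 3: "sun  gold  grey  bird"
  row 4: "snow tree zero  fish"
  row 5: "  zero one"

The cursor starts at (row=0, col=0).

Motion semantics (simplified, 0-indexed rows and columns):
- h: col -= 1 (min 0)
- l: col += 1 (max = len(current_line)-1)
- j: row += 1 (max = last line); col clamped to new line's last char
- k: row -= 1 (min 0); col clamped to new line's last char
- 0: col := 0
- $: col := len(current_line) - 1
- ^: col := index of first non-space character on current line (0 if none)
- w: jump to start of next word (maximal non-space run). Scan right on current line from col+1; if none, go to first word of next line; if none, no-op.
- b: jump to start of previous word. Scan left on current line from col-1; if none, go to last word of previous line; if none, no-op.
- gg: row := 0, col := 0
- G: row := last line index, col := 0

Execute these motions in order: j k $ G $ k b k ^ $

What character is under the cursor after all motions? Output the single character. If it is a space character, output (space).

After 1 (j): row=1 col=0 char='s'
After 2 (k): row=0 col=0 char='s'
After 3 ($): row=0 col=13 char='e'
After 4 (G): row=5 col=0 char='_'
After 5 ($): row=5 col=9 char='e'
After 6 (k): row=4 col=9 char='_'
After 7 (b): row=4 col=5 char='t'
After 8 (k): row=3 col=5 char='g'
After 9 (^): row=3 col=0 char='s'
After 10 ($): row=3 col=20 char='d'

Answer: d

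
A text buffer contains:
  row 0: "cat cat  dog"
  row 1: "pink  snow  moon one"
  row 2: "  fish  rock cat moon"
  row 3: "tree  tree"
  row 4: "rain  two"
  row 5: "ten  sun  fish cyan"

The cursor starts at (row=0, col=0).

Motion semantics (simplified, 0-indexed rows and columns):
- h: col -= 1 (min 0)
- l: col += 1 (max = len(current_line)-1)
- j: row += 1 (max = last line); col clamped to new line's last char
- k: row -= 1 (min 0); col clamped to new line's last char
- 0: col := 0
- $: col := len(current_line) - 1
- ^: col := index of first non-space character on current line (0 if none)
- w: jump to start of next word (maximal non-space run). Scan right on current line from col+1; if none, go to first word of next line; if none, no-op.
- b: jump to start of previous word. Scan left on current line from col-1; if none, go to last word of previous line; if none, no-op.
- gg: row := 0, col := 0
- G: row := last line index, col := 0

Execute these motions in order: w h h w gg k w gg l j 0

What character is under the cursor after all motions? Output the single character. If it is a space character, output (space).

Answer: p

Derivation:
After 1 (w): row=0 col=4 char='c'
After 2 (h): row=0 col=3 char='_'
After 3 (h): row=0 col=2 char='t'
After 4 (w): row=0 col=4 char='c'
After 5 (gg): row=0 col=0 char='c'
After 6 (k): row=0 col=0 char='c'
After 7 (w): row=0 col=4 char='c'
After 8 (gg): row=0 col=0 char='c'
After 9 (l): row=0 col=1 char='a'
After 10 (j): row=1 col=1 char='i'
After 11 (0): row=1 col=0 char='p'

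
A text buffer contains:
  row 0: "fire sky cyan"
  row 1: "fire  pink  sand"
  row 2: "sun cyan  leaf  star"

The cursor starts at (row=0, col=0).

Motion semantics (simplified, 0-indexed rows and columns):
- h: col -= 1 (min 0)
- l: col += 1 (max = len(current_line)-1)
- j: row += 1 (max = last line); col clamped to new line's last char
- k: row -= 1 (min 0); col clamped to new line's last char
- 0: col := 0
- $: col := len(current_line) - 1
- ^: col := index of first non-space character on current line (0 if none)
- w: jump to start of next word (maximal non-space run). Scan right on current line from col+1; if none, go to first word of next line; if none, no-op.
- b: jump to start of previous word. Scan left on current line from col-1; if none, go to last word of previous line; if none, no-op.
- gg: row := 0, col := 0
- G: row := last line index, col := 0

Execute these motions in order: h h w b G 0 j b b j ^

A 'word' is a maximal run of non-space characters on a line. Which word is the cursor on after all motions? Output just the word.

After 1 (h): row=0 col=0 char='f'
After 2 (h): row=0 col=0 char='f'
After 3 (w): row=0 col=5 char='s'
After 4 (b): row=0 col=0 char='f'
After 5 (G): row=2 col=0 char='s'
After 6 (0): row=2 col=0 char='s'
After 7 (j): row=2 col=0 char='s'
After 8 (b): row=1 col=12 char='s'
After 9 (b): row=1 col=6 char='p'
After 10 (j): row=2 col=6 char='a'
After 11 (^): row=2 col=0 char='s'

Answer: sun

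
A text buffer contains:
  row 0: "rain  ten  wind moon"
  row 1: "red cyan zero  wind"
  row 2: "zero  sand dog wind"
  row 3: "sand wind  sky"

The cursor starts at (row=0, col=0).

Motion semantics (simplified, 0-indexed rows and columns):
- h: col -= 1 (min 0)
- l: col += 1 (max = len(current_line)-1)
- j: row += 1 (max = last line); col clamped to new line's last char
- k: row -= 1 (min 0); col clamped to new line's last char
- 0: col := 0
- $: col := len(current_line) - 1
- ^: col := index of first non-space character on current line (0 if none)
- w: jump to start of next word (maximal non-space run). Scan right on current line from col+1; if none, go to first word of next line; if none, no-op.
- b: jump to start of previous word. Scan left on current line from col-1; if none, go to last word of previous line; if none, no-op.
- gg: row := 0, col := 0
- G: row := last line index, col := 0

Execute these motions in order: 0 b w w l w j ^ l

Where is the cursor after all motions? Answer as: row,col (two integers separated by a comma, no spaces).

After 1 (0): row=0 col=0 char='r'
After 2 (b): row=0 col=0 char='r'
After 3 (w): row=0 col=6 char='t'
After 4 (w): row=0 col=11 char='w'
After 5 (l): row=0 col=12 char='i'
After 6 (w): row=0 col=16 char='m'
After 7 (j): row=1 col=16 char='i'
After 8 (^): row=1 col=0 char='r'
After 9 (l): row=1 col=1 char='e'

Answer: 1,1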